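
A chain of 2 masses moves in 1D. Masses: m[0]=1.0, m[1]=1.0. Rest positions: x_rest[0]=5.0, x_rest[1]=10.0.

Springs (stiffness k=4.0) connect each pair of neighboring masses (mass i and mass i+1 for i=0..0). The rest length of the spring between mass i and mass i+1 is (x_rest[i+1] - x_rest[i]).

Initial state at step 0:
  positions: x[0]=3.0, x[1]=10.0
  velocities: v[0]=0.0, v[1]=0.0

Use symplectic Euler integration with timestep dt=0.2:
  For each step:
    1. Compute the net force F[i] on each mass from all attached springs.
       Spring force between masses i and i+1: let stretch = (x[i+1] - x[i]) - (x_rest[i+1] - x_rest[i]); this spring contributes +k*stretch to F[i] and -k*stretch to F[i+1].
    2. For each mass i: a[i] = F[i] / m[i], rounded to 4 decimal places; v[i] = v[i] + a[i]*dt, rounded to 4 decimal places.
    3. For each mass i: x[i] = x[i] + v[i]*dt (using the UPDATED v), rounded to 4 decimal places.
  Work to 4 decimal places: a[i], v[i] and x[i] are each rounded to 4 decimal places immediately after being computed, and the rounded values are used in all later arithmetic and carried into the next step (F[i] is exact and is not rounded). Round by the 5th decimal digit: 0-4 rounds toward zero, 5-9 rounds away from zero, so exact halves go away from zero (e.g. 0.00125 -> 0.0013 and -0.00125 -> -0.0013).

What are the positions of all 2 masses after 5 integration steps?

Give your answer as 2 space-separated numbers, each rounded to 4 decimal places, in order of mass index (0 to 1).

Step 0: x=[3.0000 10.0000] v=[0.0000 0.0000]
Step 1: x=[3.3200 9.6800] v=[1.6000 -1.6000]
Step 2: x=[3.8576 9.1424] v=[2.6880 -2.6880]
Step 3: x=[4.4408 8.5592] v=[2.9158 -2.9158]
Step 4: x=[4.8829 8.1171] v=[2.2105 -2.2105]
Step 5: x=[5.0425 7.9575] v=[0.7979 -0.7979]

Answer: 5.0425 7.9575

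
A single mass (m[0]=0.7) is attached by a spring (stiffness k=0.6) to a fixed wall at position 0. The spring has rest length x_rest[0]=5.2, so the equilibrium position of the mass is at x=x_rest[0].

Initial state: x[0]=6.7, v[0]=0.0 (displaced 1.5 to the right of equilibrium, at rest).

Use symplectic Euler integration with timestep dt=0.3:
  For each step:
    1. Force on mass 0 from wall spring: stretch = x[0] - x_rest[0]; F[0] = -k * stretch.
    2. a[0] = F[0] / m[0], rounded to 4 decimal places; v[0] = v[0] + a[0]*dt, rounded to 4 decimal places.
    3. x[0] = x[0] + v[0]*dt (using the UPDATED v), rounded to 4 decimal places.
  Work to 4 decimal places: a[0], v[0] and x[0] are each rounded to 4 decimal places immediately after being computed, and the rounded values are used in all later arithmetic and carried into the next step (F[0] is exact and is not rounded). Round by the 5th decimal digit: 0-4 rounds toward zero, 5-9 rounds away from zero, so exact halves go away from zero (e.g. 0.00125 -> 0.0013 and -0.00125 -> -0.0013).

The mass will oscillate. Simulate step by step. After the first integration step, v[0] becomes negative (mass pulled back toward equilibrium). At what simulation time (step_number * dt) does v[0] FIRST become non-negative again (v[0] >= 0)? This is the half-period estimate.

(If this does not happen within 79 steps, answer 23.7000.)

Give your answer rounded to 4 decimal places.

Step 0: x=[6.7000] v=[0.0000]
Step 1: x=[6.5843] v=[-0.3857]
Step 2: x=[6.3618] v=[-0.7417]
Step 3: x=[6.0497] v=[-1.0404]
Step 4: x=[5.6720] v=[-1.2589]
Step 5: x=[5.2579] v=[-1.3803]
Step 6: x=[4.8393] v=[-1.3952]
Step 7: x=[4.4486] v=[-1.3024]
Step 8: x=[4.1158] v=[-1.1092]
Step 9: x=[3.8667] v=[-0.8304]
Step 10: x=[3.7204] v=[-0.4876]
Step 11: x=[3.6883] v=[-0.1071]
Step 12: x=[3.7728] v=[0.2816]
First v>=0 after going negative at step 12, time=3.6000

Answer: 3.6000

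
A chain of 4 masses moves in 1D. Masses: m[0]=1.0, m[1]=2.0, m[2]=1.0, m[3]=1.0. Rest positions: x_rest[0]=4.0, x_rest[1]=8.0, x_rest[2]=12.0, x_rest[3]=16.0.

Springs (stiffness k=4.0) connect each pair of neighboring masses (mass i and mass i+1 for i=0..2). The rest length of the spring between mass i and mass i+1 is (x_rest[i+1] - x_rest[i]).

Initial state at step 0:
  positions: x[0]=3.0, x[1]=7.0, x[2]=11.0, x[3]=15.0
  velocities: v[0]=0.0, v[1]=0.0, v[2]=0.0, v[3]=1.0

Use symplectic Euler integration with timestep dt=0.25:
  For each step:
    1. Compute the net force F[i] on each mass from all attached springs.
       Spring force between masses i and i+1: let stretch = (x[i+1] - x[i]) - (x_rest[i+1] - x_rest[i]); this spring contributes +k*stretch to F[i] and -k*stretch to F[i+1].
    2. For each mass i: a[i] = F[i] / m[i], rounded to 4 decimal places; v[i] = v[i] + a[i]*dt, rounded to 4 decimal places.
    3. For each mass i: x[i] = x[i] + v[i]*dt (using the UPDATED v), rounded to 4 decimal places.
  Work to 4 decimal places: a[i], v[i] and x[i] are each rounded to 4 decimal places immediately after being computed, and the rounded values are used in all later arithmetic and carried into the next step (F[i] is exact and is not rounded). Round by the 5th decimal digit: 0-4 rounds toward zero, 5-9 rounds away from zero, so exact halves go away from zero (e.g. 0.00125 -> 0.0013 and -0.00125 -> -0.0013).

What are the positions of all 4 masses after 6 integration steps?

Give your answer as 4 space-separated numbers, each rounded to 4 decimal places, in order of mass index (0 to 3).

Step 0: x=[3.0000 7.0000 11.0000 15.0000] v=[0.0000 0.0000 0.0000 1.0000]
Step 1: x=[3.0000 7.0000 11.0000 15.2500] v=[0.0000 0.0000 0.0000 1.0000]
Step 2: x=[3.0000 7.0000 11.0625 15.4375] v=[0.0000 0.0000 0.2500 0.7500]
Step 3: x=[3.0000 7.0078 11.2031 15.5313] v=[0.0000 0.0313 0.5625 0.3750]
Step 4: x=[3.0020 7.0391 11.3770 15.5430] v=[0.0078 0.1251 0.6954 0.0468]
Step 5: x=[3.0132 7.1080 11.5079 15.5132] v=[0.0449 0.2755 0.5235 -0.1192]
Step 6: x=[3.0481 7.2150 11.5401 15.4821] v=[0.1397 0.4281 0.1289 -0.1245]

Answer: 3.0481 7.2150 11.5401 15.4821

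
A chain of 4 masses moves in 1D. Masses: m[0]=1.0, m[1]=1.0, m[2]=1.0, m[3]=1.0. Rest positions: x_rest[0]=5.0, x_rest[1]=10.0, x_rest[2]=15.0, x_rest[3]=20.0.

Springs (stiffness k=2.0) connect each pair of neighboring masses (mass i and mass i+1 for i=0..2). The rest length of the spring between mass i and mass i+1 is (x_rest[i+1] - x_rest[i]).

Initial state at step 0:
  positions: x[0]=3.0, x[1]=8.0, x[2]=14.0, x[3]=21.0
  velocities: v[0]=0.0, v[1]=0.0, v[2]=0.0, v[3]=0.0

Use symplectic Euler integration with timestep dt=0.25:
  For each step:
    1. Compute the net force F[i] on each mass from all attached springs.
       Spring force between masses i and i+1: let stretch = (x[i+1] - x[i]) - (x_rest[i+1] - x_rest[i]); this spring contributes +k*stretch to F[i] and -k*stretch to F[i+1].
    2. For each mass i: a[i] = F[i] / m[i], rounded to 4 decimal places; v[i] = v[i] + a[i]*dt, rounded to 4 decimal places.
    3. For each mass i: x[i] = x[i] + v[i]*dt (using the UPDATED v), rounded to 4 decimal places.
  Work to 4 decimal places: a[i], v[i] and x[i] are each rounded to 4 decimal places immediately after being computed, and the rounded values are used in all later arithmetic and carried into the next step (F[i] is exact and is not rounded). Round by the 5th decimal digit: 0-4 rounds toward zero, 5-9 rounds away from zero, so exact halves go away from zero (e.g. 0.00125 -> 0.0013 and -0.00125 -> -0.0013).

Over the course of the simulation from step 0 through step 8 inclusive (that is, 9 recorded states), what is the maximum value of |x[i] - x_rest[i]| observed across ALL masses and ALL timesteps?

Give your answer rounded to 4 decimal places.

Step 0: x=[3.0000 8.0000 14.0000 21.0000] v=[0.0000 0.0000 0.0000 0.0000]
Step 1: x=[3.0000 8.1250 14.1250 20.7500] v=[0.0000 0.5000 0.5000 -1.0000]
Step 2: x=[3.0156 8.3594 14.3281 20.2969] v=[0.0625 0.9375 0.8125 -1.8125]
Step 3: x=[3.0742 8.6719 14.5313 19.7227] v=[0.2344 1.2500 0.8126 -2.2969]
Step 4: x=[3.2075 9.0171 14.6510 19.1246] v=[0.5333 1.3809 0.4786 -2.3926]
Step 5: x=[3.4420 9.3404 14.6256 18.5923] v=[0.9381 1.2931 -0.1016 -2.1294]
Step 6: x=[3.7888 9.5870 14.4354 18.1891] v=[1.3873 0.9865 -0.7609 -1.6128]
Step 7: x=[4.2354 9.7149 14.1083 17.9417] v=[1.7864 0.5116 -1.3083 -0.9897]
Step 8: x=[4.7420 9.7070 13.7112 17.8401] v=[2.0262 -0.0315 -1.5883 -0.4064]
Max displacement = 2.1599

Answer: 2.1599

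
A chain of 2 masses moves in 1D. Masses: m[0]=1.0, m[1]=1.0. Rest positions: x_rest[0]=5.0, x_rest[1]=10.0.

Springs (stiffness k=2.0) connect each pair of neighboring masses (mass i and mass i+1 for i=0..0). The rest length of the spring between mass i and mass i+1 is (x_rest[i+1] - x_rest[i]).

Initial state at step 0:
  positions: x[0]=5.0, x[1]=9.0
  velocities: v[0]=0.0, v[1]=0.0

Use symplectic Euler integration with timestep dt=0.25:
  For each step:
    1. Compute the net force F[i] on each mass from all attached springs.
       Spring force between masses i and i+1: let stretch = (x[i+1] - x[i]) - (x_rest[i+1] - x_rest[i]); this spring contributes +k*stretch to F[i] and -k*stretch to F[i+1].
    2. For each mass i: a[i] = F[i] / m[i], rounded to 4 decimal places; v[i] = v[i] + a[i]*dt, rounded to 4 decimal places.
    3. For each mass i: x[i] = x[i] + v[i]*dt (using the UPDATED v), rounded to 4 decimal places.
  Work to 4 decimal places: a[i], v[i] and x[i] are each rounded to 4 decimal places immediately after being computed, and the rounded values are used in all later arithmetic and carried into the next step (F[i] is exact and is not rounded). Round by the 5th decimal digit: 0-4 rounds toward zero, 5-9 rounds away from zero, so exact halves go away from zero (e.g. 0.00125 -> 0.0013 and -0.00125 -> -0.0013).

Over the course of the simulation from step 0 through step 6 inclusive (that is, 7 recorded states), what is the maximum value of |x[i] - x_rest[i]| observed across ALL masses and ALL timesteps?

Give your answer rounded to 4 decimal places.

Step 0: x=[5.0000 9.0000] v=[0.0000 0.0000]
Step 1: x=[4.8750 9.1250] v=[-0.5000 0.5000]
Step 2: x=[4.6563 9.3438] v=[-0.8750 0.8750]
Step 3: x=[4.3985 9.6016] v=[-1.0313 1.0313]
Step 4: x=[4.1661 9.8341] v=[-0.9298 0.9298]
Step 5: x=[4.0172 9.9831] v=[-0.5958 0.5958]
Step 6: x=[3.9890 10.0113] v=[-0.1129 0.1129]
Max displacement = 1.0110

Answer: 1.0110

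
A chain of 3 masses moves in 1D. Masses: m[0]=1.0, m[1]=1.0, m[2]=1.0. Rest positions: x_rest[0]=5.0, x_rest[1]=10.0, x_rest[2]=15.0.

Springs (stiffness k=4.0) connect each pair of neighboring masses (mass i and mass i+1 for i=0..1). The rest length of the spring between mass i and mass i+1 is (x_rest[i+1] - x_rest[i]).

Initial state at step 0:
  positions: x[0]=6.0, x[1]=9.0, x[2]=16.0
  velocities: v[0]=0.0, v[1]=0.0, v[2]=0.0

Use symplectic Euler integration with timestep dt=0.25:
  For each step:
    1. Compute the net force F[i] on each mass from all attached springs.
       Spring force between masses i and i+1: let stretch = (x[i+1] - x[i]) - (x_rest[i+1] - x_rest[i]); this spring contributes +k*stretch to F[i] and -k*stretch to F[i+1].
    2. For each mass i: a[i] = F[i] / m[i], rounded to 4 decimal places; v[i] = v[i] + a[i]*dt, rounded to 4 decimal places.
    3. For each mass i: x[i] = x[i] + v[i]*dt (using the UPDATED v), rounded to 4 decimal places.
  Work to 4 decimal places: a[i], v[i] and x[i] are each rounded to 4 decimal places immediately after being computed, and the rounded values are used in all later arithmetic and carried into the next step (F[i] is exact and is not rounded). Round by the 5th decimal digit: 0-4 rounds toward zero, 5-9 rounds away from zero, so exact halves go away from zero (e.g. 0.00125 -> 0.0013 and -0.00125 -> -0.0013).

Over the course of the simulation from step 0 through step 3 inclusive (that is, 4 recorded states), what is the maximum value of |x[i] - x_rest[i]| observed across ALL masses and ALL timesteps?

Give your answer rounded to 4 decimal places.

Step 0: x=[6.0000 9.0000 16.0000] v=[0.0000 0.0000 0.0000]
Step 1: x=[5.5000 10.0000 15.5000] v=[-2.0000 4.0000 -2.0000]
Step 2: x=[4.8750 11.2500 14.8750] v=[-2.5000 5.0000 -2.5000]
Step 3: x=[4.5938 11.8125 14.5938] v=[-1.1250 2.2500 -1.1250]
Max displacement = 1.8125

Answer: 1.8125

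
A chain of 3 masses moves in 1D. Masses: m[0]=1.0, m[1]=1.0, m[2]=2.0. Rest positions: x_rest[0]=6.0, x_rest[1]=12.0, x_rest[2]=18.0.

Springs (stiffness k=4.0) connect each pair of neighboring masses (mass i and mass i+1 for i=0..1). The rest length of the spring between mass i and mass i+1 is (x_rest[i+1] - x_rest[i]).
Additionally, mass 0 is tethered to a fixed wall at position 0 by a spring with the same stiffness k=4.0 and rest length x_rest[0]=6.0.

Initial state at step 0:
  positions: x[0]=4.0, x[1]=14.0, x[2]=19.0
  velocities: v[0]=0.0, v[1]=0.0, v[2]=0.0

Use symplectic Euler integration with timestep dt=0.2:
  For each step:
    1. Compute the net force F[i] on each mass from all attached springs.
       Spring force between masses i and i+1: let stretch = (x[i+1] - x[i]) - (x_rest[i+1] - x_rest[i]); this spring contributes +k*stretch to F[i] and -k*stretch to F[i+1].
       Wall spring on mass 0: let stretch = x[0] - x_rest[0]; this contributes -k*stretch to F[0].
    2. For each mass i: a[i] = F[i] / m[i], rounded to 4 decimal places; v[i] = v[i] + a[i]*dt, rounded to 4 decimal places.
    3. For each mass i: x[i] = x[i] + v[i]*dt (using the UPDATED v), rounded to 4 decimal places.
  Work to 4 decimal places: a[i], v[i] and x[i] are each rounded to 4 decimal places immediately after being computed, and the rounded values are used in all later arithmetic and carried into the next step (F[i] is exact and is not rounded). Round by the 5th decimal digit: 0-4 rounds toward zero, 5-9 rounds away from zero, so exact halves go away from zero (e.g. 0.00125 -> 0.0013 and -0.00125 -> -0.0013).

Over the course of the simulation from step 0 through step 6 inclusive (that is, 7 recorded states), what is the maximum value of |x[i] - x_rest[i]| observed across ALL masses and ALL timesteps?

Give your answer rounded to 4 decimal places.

Answer: 2.4191

Derivation:
Step 0: x=[4.0000 14.0000 19.0000] v=[0.0000 0.0000 0.0000]
Step 1: x=[4.9600 13.2000 19.0800] v=[4.8000 -4.0000 0.4000]
Step 2: x=[6.4448 12.0224 19.1696] v=[7.4240 -5.8880 0.4480]
Step 3: x=[7.7908 11.0959 19.1674] v=[6.7302 -4.6323 -0.0109]
Step 4: x=[8.4191 10.9321 18.9995] v=[3.1416 -0.8192 -0.8395]
Step 5: x=[8.1024 11.6570 18.6662] v=[-1.5833 3.6243 -1.6665]
Step 6: x=[7.0581 12.9346 18.2522] v=[-5.2215 6.3880 -2.0702]
Max displacement = 2.4191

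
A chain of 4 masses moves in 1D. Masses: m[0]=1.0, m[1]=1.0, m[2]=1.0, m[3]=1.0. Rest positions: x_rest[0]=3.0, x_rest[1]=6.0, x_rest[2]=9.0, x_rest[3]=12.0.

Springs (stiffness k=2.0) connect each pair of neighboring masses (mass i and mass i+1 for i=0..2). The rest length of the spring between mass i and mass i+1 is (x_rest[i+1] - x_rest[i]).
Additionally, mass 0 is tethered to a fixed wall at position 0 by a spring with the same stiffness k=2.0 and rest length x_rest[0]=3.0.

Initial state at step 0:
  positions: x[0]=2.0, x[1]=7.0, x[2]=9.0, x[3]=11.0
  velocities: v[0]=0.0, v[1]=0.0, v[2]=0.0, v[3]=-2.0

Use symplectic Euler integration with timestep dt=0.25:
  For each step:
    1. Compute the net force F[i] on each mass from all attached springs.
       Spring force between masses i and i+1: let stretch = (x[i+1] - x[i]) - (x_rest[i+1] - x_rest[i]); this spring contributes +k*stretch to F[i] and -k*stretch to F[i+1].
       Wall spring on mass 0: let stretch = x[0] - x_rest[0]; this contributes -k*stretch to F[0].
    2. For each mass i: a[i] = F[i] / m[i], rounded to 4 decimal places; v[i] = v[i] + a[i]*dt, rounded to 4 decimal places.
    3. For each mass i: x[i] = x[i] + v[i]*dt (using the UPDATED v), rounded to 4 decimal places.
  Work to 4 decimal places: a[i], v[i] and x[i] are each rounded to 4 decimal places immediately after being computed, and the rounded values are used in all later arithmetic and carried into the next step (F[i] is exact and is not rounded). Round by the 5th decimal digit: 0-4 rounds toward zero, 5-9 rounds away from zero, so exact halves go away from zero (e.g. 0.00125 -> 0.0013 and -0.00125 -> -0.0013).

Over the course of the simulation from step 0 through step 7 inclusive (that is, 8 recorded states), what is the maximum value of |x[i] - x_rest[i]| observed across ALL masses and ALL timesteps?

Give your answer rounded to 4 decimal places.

Step 0: x=[2.0000 7.0000 9.0000 11.0000] v=[0.0000 0.0000 0.0000 -2.0000]
Step 1: x=[2.3750 6.6250 9.0000 10.6250] v=[1.5000 -1.5000 0.0000 -1.5000]
Step 2: x=[2.9844 6.0156 8.9063 10.4219] v=[2.4375 -2.4375 -0.3750 -0.8125]
Step 3: x=[3.5996 5.3887 8.6407 10.4043] v=[2.4609 -2.5078 -1.0626 -0.0703]
Step 4: x=[3.9885 4.9446 8.1890 10.5413] v=[1.5557 -1.7764 -1.8068 0.5479]
Step 5: x=[3.9984 4.7865 7.6258 10.7593] v=[0.0395 -0.6323 -2.2529 0.8718]
Step 6: x=[3.6070 4.8848 7.0994 10.9606] v=[-1.5657 0.3933 -2.1058 0.8051]
Step 7: x=[2.9244 5.1002 6.7788 11.0542] v=[-2.7303 0.8617 -1.2825 0.3745]
Max displacement = 2.2212

Answer: 2.2212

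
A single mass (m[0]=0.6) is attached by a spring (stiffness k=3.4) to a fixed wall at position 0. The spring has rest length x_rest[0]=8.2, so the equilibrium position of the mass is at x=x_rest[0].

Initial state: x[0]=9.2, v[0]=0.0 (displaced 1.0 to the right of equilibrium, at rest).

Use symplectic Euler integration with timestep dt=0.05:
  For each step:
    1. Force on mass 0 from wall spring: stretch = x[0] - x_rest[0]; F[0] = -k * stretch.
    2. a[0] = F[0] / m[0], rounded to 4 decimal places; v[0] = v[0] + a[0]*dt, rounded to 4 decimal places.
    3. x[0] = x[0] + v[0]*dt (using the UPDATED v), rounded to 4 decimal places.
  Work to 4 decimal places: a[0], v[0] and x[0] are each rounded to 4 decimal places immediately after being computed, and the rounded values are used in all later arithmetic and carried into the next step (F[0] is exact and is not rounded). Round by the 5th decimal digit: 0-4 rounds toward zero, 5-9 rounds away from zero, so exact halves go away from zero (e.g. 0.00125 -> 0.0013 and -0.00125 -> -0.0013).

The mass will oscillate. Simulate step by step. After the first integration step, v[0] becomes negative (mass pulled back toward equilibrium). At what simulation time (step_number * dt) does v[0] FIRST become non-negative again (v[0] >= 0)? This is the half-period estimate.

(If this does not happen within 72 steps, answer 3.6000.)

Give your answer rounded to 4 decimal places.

Answer: 1.3500

Derivation:
Step 0: x=[9.2000] v=[0.0000]
Step 1: x=[9.1858] v=[-0.2833]
Step 2: x=[9.1577] v=[-0.5626]
Step 3: x=[9.1160] v=[-0.8340]
Step 4: x=[9.0613] v=[-1.0935]
Step 5: x=[8.9944] v=[-1.3375]
Step 6: x=[8.9163] v=[-1.5626]
Step 7: x=[8.8280] v=[-1.7656]
Step 8: x=[8.7308] v=[-1.9435]
Step 9: x=[8.6261] v=[-2.0939]
Step 10: x=[8.5154] v=[-2.2146]
Step 11: x=[8.4002] v=[-2.3040]
Step 12: x=[8.2822] v=[-2.3607]
Step 13: x=[8.1630] v=[-2.3840]
Step 14: x=[8.0443] v=[-2.3735]
Step 15: x=[7.9278] v=[-2.3294]
Step 16: x=[7.8152] v=[-2.2523]
Step 17: x=[7.7080] v=[-2.1433]
Step 18: x=[7.6078] v=[-2.0039]
Step 19: x=[7.5160] v=[-1.8361]
Step 20: x=[7.4339] v=[-1.6423]
Step 21: x=[7.3626] v=[-1.4252]
Step 22: x=[7.3032] v=[-1.1879]
Step 23: x=[7.2565] v=[-0.9338]
Step 24: x=[7.2232] v=[-0.6665]
Step 25: x=[7.2037] v=[-0.3897]
Step 26: x=[7.1983] v=[-0.1074]
Step 27: x=[7.2071] v=[0.1764]
First v>=0 after going negative at step 27, time=1.3500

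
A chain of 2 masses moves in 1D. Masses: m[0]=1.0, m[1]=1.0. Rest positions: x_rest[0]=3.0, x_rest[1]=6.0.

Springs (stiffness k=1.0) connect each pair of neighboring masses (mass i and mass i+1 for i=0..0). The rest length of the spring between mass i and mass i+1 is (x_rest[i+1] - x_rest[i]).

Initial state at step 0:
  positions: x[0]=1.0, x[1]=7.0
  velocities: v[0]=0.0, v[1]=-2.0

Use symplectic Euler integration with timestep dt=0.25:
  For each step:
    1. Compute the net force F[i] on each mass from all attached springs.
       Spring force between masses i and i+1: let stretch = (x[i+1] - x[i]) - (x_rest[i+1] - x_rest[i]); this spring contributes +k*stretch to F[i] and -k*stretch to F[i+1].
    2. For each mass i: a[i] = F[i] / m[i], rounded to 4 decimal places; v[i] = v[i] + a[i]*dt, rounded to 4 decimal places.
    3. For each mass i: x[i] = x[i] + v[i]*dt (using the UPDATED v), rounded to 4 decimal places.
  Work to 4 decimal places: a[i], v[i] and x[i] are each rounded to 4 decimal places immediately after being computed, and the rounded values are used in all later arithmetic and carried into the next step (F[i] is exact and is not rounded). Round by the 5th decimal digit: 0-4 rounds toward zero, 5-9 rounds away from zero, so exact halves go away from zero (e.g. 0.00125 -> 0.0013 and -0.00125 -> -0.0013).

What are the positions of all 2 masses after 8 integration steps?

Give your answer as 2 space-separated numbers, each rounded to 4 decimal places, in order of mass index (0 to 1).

Answer: 2.2242 1.7760

Derivation:
Step 0: x=[1.0000 7.0000] v=[0.0000 -2.0000]
Step 1: x=[1.1875 6.3125] v=[0.7500 -2.7500]
Step 2: x=[1.5078 5.4922] v=[1.2813 -3.2813]
Step 3: x=[1.8897 4.6104] v=[1.5274 -3.5274]
Step 4: x=[2.2541 3.7460] v=[1.4576 -3.4576]
Step 5: x=[2.5243 2.9759] v=[1.0806 -3.0806]
Step 6: x=[2.6352 2.3650] v=[0.4435 -2.4435]
Step 7: x=[2.5417 1.9585] v=[-0.3741 -1.6260]
Step 8: x=[2.2242 1.7760] v=[-1.2699 -0.7302]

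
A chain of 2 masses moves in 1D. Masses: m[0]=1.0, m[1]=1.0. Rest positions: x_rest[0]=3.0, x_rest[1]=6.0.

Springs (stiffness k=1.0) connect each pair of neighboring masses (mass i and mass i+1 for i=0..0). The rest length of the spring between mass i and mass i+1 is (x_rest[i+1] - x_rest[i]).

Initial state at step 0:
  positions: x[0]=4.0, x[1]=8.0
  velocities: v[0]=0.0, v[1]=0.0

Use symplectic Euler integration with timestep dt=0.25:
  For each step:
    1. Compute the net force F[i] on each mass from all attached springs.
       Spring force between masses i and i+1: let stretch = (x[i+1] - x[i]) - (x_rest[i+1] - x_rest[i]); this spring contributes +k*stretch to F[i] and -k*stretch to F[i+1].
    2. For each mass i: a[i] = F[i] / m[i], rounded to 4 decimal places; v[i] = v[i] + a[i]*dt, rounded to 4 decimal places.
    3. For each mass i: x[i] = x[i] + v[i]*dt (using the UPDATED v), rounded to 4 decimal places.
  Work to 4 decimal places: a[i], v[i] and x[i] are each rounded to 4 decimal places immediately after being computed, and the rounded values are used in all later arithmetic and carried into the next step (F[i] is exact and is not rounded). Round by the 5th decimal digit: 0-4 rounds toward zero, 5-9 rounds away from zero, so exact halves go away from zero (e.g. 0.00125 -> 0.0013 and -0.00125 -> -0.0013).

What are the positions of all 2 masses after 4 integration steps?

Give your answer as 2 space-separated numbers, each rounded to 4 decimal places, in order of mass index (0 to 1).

Answer: 4.5146 7.4855

Derivation:
Step 0: x=[4.0000 8.0000] v=[0.0000 0.0000]
Step 1: x=[4.0625 7.9375] v=[0.2500 -0.2500]
Step 2: x=[4.1797 7.8203] v=[0.4688 -0.4688]
Step 3: x=[4.3370 7.6631] v=[0.6290 -0.6290]
Step 4: x=[4.5146 7.4855] v=[0.7105 -0.7105]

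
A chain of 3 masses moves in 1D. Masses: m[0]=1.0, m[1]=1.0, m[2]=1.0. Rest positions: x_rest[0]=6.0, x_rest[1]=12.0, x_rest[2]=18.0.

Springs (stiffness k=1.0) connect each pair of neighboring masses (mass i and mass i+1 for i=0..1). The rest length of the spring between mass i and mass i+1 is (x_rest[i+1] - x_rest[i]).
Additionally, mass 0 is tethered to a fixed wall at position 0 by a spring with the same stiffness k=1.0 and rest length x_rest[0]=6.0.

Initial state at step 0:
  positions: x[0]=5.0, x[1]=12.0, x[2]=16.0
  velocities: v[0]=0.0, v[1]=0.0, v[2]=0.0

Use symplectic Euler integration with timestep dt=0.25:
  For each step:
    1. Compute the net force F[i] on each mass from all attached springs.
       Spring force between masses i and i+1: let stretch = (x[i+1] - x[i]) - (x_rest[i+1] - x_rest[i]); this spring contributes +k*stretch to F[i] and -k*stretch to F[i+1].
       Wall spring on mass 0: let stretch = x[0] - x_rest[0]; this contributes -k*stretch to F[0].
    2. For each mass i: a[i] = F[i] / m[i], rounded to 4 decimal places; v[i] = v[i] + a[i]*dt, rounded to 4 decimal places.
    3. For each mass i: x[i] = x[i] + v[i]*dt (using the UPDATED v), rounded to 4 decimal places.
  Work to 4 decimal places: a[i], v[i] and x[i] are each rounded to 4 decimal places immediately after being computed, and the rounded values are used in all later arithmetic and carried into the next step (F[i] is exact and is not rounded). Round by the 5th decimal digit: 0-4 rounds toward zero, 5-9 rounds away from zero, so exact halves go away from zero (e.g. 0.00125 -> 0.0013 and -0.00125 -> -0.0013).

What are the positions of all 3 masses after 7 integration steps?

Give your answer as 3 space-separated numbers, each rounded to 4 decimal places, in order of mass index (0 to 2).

Answer: 6.0996 10.2706 17.6990

Derivation:
Step 0: x=[5.0000 12.0000 16.0000] v=[0.0000 0.0000 0.0000]
Step 1: x=[5.1250 11.8125 16.1250] v=[0.5000 -0.7500 0.5000]
Step 2: x=[5.3477 11.4766 16.3555] v=[0.8906 -1.3438 0.9219]
Step 3: x=[5.6192 11.0625 16.6561] v=[1.0859 -1.6563 1.2022]
Step 4: x=[5.8797 10.6578 16.9821] v=[1.0419 -1.6187 1.3038]
Step 5: x=[6.0713 10.3498 17.2878] v=[0.7665 -1.2322 1.2227]
Step 6: x=[6.1509 10.2080 17.5349] v=[0.3183 -0.5673 0.9882]
Step 7: x=[6.0996 10.2706 17.6990] v=[-0.2052 0.2502 0.6565]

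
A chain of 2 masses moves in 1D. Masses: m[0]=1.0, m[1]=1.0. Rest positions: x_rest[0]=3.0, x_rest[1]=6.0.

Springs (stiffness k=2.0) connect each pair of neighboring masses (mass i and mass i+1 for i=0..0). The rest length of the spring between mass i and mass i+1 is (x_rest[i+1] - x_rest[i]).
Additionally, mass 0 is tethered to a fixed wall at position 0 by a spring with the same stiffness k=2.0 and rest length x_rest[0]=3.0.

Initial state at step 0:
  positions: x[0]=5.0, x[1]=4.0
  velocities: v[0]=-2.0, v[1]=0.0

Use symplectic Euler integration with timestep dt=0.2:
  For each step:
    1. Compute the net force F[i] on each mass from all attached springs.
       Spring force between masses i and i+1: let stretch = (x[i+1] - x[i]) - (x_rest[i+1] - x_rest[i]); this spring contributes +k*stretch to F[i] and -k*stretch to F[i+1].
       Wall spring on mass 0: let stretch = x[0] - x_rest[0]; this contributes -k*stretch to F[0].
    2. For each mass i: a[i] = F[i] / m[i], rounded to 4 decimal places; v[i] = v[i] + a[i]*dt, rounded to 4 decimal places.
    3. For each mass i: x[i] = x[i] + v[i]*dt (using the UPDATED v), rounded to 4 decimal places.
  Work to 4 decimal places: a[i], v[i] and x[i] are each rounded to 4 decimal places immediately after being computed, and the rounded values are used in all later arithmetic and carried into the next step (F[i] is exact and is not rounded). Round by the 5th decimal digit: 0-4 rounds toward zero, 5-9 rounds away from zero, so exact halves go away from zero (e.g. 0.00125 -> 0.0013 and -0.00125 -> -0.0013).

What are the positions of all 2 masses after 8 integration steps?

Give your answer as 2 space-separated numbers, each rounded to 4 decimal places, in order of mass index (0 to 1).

Step 0: x=[5.0000 4.0000] v=[-2.0000 0.0000]
Step 1: x=[4.1200 4.3200] v=[-4.4000 1.6000]
Step 2: x=[2.9264 4.8640] v=[-5.9680 2.7200]
Step 3: x=[1.6537 5.4930] v=[-6.3635 3.1450]
Step 4: x=[0.5558 6.0549] v=[-5.4893 2.8093]
Step 5: x=[-0.1466 6.4168] v=[-3.5120 1.8097]
Step 6: x=[-0.3122 6.4937] v=[-0.8280 0.3843]
Step 7: x=[0.0916 6.2661] v=[2.0192 -1.1381]
Step 8: x=[0.9821 5.7845] v=[4.4524 -2.4079]

Answer: 0.9821 5.7845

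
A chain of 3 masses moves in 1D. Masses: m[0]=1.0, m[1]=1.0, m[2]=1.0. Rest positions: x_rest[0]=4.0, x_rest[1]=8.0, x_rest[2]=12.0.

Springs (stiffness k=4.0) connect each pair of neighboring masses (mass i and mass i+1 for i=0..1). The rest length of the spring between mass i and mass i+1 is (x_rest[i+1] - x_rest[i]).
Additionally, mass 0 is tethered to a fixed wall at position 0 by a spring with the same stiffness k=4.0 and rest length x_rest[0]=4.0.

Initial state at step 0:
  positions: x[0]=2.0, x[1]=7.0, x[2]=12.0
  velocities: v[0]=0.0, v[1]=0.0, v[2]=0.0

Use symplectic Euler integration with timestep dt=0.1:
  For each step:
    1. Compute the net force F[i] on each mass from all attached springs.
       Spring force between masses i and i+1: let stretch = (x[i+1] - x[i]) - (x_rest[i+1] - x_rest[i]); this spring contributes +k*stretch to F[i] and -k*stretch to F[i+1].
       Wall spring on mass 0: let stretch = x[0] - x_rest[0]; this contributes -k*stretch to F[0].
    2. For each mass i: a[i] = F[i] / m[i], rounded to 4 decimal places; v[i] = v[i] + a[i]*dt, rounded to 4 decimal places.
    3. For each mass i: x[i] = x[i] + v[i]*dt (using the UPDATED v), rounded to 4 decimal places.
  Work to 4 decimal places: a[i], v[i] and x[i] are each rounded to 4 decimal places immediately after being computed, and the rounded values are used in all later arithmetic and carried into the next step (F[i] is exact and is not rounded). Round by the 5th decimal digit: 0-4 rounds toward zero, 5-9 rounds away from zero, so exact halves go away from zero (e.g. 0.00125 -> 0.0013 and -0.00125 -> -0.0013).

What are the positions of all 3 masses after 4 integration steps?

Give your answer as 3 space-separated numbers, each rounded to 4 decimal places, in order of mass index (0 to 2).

Answer: 3.0622 7.0440 11.6245

Derivation:
Step 0: x=[2.0000 7.0000 12.0000] v=[0.0000 0.0000 0.0000]
Step 1: x=[2.1200 7.0000 11.9600] v=[1.2000 0.0000 -0.4000]
Step 2: x=[2.3504 7.0032 11.8816] v=[2.3040 0.0320 -0.7840]
Step 3: x=[2.6729 7.0154 11.7681] v=[3.2250 0.1222 -1.1354]
Step 4: x=[3.0622 7.0440 11.6245] v=[3.8928 0.2863 -1.4365]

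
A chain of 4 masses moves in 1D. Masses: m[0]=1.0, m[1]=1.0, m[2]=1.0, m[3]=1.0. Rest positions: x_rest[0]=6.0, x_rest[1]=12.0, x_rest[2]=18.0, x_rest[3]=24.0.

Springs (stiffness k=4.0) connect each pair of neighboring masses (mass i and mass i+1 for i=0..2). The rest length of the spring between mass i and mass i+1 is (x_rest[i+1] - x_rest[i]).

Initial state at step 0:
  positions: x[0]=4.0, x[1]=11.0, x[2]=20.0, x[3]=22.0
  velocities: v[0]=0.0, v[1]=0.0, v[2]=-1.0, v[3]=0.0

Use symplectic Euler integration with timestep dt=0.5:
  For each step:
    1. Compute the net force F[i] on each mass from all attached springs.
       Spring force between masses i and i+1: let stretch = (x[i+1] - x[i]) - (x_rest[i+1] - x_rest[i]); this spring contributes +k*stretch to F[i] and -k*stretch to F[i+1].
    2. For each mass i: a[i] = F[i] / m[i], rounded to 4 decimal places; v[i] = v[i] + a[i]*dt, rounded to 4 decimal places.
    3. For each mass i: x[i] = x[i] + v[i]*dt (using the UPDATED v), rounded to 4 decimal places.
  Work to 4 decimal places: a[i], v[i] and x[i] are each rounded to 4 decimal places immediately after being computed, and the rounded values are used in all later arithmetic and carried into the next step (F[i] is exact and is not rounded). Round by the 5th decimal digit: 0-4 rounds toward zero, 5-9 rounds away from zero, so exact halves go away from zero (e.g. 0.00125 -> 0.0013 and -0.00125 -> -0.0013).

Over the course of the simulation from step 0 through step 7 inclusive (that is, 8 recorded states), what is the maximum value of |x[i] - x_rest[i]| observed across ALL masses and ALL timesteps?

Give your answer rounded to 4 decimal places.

Step 0: x=[4.0000 11.0000 20.0000 22.0000] v=[0.0000 0.0000 -1.0000 0.0000]
Step 1: x=[5.0000 13.0000 12.5000 26.0000] v=[2.0000 4.0000 -15.0000 8.0000]
Step 2: x=[8.0000 6.5000 19.0000 22.5000] v=[6.0000 -13.0000 13.0000 -7.0000]
Step 3: x=[3.5000 14.0000 16.5000 21.5000] v=[-9.0000 15.0000 -5.0000 -2.0000]
Step 4: x=[3.5000 13.5000 16.5000 21.5000] v=[0.0000 -1.0000 0.0000 0.0000]
Step 5: x=[7.5000 6.0000 18.5000 22.5000] v=[8.0000 -15.0000 4.0000 2.0000]
Step 6: x=[4.0000 12.5000 12.0000 25.5000] v=[-7.0000 13.0000 -13.0000 6.0000]
Step 7: x=[3.0000 10.0000 19.5000 21.0000] v=[-2.0000 -5.0000 15.0000 -9.0000]
Max displacement = 6.0000

Answer: 6.0000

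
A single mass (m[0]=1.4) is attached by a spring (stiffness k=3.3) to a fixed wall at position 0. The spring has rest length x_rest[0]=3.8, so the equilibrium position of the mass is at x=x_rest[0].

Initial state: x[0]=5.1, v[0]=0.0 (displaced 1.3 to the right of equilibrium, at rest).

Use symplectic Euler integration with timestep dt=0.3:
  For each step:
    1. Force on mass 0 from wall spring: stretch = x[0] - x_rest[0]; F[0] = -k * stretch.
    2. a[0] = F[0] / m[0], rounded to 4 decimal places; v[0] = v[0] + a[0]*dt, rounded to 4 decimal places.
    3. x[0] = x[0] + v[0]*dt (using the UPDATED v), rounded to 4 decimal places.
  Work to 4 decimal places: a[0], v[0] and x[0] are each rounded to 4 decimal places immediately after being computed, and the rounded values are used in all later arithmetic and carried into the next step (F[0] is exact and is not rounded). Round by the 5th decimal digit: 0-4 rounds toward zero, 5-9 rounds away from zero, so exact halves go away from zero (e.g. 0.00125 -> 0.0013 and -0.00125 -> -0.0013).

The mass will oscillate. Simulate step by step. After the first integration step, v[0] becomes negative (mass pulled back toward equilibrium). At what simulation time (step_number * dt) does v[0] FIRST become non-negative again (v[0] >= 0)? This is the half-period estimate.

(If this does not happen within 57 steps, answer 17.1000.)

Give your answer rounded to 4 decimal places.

Step 0: x=[5.1000] v=[0.0000]
Step 1: x=[4.8242] v=[-0.9193]
Step 2: x=[4.3311] v=[-1.6436]
Step 3: x=[3.7253] v=[-2.0192]
Step 4: x=[3.1354] v=[-1.9664]
Step 5: x=[2.6865] v=[-1.4964]
Step 6: x=[2.4738] v=[-0.7090]
Step 7: x=[2.5424] v=[0.2288]
First v>=0 after going negative at step 7, time=2.1000

Answer: 2.1000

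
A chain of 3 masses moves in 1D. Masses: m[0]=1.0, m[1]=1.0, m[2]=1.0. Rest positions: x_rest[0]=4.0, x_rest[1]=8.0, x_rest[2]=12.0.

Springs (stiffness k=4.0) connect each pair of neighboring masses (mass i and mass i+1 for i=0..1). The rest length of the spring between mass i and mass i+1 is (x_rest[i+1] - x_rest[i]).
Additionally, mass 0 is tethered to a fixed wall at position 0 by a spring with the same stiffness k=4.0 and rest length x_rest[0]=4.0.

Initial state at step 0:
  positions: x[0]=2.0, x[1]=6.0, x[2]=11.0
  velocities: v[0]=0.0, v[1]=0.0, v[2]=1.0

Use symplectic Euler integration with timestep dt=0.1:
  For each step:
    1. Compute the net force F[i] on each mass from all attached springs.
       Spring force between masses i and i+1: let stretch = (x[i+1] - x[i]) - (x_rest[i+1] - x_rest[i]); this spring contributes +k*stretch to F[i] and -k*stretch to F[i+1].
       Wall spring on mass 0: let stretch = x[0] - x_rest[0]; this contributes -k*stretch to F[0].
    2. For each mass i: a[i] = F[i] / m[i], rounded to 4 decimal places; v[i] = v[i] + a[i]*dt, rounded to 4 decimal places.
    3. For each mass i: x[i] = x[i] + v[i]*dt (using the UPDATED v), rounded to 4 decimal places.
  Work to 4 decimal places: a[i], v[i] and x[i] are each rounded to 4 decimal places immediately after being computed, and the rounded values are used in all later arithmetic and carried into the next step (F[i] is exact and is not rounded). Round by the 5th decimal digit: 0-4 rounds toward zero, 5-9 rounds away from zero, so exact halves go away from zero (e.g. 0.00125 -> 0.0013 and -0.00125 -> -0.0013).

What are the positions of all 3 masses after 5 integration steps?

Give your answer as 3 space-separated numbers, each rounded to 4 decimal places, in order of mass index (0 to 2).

Answer: 3.0439 6.6161 10.9331

Derivation:
Step 0: x=[2.0000 6.0000 11.0000] v=[0.0000 0.0000 1.0000]
Step 1: x=[2.0800 6.0400 11.0600] v=[0.8000 0.4000 0.6000]
Step 2: x=[2.2352 6.1224 11.0792] v=[1.5520 0.8240 0.1920]
Step 3: x=[2.4565 6.2476 11.0601] v=[2.2128 1.2518 -0.1907]
Step 4: x=[2.7312 6.4136 11.0085] v=[2.7466 1.6604 -0.5157]
Step 5: x=[3.0439 6.6161 10.9331] v=[3.1271 2.0254 -0.7537]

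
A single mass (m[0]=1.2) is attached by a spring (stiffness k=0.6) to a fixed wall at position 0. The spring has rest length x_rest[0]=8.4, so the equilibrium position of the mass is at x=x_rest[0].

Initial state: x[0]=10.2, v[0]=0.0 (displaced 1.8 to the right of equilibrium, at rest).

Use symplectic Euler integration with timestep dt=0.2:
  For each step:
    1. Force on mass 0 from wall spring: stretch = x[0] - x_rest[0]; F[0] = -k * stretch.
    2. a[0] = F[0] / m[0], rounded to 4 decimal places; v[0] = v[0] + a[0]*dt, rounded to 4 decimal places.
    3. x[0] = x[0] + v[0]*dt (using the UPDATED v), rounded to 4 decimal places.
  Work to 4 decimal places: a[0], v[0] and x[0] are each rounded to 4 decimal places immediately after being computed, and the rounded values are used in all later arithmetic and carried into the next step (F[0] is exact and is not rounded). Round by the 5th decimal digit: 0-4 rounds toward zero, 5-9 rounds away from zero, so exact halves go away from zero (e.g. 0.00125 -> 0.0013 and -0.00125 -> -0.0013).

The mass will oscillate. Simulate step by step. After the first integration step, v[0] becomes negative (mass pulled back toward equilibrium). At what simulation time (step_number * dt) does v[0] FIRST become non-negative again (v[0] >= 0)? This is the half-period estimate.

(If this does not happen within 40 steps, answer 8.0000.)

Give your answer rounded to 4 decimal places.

Step 0: x=[10.2000] v=[0.0000]
Step 1: x=[10.1640] v=[-0.1800]
Step 2: x=[10.0927] v=[-0.3564]
Step 3: x=[9.9876] v=[-0.5257]
Step 4: x=[9.8507] v=[-0.6845]
Step 5: x=[9.6848] v=[-0.8296]
Step 6: x=[9.4932] v=[-0.9581]
Step 7: x=[9.2797] v=[-1.0674]
Step 8: x=[9.0486] v=[-1.1554]
Step 9: x=[8.8045] v=[-1.2203]
Step 10: x=[8.5523] v=[-1.2608]
Step 11: x=[8.2971] v=[-1.2760]
Step 12: x=[8.0440] v=[-1.2657]
Step 13: x=[7.7980] v=[-1.2301]
Step 14: x=[7.5640] v=[-1.1699]
Step 15: x=[7.3467] v=[-1.0863]
Step 16: x=[7.1505] v=[-0.9810]
Step 17: x=[6.9793] v=[-0.8560]
Step 18: x=[6.8365] v=[-0.7139]
Step 19: x=[6.7250] v=[-0.5575]
Step 20: x=[6.6470] v=[-0.3900]
Step 21: x=[6.6041] v=[-0.2147]
Step 22: x=[6.5971] v=[-0.0351]
Step 23: x=[6.6261] v=[0.1452]
First v>=0 after going negative at step 23, time=4.6000

Answer: 4.6000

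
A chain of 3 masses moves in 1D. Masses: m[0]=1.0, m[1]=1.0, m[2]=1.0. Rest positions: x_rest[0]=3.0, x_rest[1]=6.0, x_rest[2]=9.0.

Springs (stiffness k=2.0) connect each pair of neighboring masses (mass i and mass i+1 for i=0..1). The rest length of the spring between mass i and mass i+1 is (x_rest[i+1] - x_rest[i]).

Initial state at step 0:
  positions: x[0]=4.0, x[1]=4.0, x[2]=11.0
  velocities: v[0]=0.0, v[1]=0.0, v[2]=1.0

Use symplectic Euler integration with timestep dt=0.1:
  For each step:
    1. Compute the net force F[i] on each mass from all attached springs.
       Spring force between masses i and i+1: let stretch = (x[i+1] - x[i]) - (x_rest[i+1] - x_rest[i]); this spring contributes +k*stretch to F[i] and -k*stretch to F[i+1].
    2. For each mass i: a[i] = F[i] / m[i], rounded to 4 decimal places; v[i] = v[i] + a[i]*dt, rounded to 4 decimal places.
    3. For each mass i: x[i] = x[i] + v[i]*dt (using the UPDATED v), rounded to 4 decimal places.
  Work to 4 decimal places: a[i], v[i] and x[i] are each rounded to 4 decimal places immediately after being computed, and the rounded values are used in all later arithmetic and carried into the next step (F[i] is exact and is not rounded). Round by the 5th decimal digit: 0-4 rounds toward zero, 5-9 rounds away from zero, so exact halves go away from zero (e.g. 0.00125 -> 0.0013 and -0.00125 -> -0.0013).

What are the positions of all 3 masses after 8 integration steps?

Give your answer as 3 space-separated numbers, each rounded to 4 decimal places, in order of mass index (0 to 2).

Step 0: x=[4.0000 4.0000 11.0000] v=[0.0000 0.0000 1.0000]
Step 1: x=[3.9400 4.1400 11.0200] v=[-0.6000 1.4000 0.2000]
Step 2: x=[3.8240 4.4136 10.9624] v=[-1.1600 2.7360 -0.5760]
Step 3: x=[3.6598 4.8064 10.8338] v=[-1.6421 3.9278 -1.2858]
Step 4: x=[3.4585 5.2968 10.6447] v=[-2.0128 4.9040 -1.8913]
Step 5: x=[3.2340 5.8574 10.4086] v=[-2.2451 5.6059 -2.3609]
Step 6: x=[3.0020 6.4566 10.1415] v=[-2.3204 5.9915 -2.6711]
Step 7: x=[2.7791 7.0604 9.8607] v=[-2.2295 6.0376 -2.8081]
Step 8: x=[2.5818 7.6345 9.5839] v=[-1.9732 5.7414 -2.7682]

Answer: 2.5818 7.6345 9.5839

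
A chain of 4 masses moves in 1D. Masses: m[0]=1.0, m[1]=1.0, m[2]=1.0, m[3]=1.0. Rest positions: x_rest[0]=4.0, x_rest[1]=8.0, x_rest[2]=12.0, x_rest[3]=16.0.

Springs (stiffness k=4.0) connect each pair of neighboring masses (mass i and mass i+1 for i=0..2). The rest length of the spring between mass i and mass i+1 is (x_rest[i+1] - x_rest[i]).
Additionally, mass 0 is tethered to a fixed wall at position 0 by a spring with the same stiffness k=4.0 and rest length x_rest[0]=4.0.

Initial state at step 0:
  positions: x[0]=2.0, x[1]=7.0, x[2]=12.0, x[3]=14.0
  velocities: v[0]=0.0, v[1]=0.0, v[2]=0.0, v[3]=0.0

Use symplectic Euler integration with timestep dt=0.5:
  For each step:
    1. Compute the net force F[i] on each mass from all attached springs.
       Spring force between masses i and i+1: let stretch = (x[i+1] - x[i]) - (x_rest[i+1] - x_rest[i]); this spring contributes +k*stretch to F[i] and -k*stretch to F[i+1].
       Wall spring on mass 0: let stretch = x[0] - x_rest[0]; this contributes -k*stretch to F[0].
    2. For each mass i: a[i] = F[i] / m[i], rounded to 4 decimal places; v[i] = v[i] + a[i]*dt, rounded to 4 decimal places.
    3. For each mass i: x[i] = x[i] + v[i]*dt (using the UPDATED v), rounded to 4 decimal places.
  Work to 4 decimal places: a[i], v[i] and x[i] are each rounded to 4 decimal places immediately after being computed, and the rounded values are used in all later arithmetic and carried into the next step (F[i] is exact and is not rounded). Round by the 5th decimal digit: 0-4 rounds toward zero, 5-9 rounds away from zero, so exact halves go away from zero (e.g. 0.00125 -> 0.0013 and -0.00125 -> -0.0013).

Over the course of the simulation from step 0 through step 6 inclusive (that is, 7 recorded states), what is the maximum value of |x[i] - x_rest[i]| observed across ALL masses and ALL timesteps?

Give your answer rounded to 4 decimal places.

Step 0: x=[2.0000 7.0000 12.0000 14.0000] v=[0.0000 0.0000 0.0000 0.0000]
Step 1: x=[5.0000 7.0000 9.0000 16.0000] v=[6.0000 0.0000 -6.0000 4.0000]
Step 2: x=[5.0000 7.0000 11.0000 15.0000] v=[0.0000 0.0000 4.0000 -2.0000]
Step 3: x=[2.0000 9.0000 13.0000 14.0000] v=[-6.0000 4.0000 4.0000 -2.0000]
Step 4: x=[4.0000 8.0000 12.0000 16.0000] v=[4.0000 -2.0000 -2.0000 4.0000]
Step 5: x=[6.0000 7.0000 11.0000 18.0000] v=[4.0000 -2.0000 -2.0000 4.0000]
Step 6: x=[3.0000 9.0000 13.0000 17.0000] v=[-6.0000 4.0000 4.0000 -2.0000]
Max displacement = 3.0000

Answer: 3.0000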